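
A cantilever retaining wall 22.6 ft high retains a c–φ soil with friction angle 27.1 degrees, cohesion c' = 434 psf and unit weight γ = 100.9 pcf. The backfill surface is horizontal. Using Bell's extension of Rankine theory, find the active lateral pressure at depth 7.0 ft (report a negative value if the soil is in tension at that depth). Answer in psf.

-267 psf

K_a = (1 − sin φ)/(1 + sin φ) = 0.3741.
σ_a = K_a γ z − 2c√K_a = 0.3741×100.9×7.0 − 2×434×0.6116 = -266.7 psf.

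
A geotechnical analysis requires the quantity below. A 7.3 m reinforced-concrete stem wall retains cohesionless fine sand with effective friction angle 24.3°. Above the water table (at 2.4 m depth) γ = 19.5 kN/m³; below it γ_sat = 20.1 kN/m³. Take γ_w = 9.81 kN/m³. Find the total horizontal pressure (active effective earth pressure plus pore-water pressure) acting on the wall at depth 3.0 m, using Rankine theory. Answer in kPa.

K_a = (1 − sin φ)/(1 + sin φ) = 0.4169.
γ' = 20.1 − 9.81 = 10.29 kN/m³.
Effective vertical stress at 3.0 m: σ'_v = 19.5×2.4 + 10.29×0.600 = 52.97 kPa.
σ'_h = K_a σ'_v = 0.4169 × 52.97 = 22.09 kPa; u = γ_w × 0.600 = 5.886 kPa.
Total σ_h = 22.09 + 5.886 = 27.97 kPa.

28.0 kPa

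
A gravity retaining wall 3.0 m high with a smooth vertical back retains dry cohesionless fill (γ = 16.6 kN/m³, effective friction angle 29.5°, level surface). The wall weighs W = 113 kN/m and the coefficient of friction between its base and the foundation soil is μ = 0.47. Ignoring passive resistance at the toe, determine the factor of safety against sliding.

K_a = tan²(45° − 29.5°/2) = 0.3401.
P_a = ½K_aγH² = 0.5×0.3401×16.6×3.0² = 25.41 kN/m, acting at H/3 = 1.000 m above the base.
FS_sliding = μW / P_a = 0.47×113 / 25.41 = 2.090.

2.09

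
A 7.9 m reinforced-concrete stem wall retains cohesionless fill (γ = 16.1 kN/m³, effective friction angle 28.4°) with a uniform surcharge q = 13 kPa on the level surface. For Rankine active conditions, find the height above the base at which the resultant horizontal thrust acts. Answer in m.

2.86 m

K_a = 0.3554.
Triangular part P₁ = ½K_aγH² = 178.5 at H/3 = 2.633 m; rectangular part P₂ = K_a q H = 36.50 at H/2 = 3.950 m.
ȳ = (P₁·2.633 + P₂·3.950)/(P₁+P₂) = 2.857 m.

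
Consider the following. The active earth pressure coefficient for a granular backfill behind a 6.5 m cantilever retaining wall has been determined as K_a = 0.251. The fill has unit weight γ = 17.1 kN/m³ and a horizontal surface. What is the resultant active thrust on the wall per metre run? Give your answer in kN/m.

90.7 kN/m

P = ½ K_a γ H² = 0.5 × 0.251 × 17.1 × 6.5² = 90.67 kN/m.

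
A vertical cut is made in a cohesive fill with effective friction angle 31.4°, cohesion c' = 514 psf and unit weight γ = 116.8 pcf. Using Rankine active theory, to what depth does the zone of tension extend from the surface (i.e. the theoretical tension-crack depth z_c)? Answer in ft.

15.7 ft

K_a = tan²(45° − 31.4°/2) = 0.3149; √K_a = 0.5612.
The active pressure is zero where K_a γ z = 2c√K_a, so z_c = 2c/(γ√K_a) = 2×514/(116.8×0.5612) = 15.68 ft.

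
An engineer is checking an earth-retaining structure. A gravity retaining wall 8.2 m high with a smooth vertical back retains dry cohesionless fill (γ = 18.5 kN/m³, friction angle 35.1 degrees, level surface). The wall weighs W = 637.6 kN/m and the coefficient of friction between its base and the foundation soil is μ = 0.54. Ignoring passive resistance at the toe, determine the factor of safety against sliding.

2.05

K_a = tan²(45° − 35.1°/2) = 0.2698.
P_a = ½K_aγH² = 0.5×0.2698×18.5×8.2² = 167.8 kN/m, acting at H/3 = 2.733 m above the base.
FS_sliding = μW / P_a = 0.54×637.6 / 167.8 = 2.051.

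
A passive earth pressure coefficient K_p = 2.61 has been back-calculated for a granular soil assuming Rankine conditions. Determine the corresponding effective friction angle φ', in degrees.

26.5°

K_p = (1+sin φ)/(1−sin φ) ⇒ sin φ = (K_p − 1)/(K_p + 1) = 0.4460.
φ = arcsin(0.4460) = 26.49°.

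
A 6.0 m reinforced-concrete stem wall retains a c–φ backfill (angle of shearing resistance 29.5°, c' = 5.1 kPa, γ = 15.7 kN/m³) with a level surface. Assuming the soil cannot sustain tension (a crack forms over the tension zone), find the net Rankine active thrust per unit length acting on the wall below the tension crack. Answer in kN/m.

63.7 kN/m

K_a = 0.3401; √K_a = 0.5832.
Tension-crack depth z_c = 2c/(γ√K_a) = 2×5.1/(15.7×0.5832) = 1.114 m.
σ_a at base = K_a γ H − 2c√K_a = 0.3401×15.7×6.0 − 2×5.1×0.5832 = 26.09 kPa.
P_a = ½ × 26.09 × (H − z_c) = 0.5×26.09×4.886 = 63.74 kN/m.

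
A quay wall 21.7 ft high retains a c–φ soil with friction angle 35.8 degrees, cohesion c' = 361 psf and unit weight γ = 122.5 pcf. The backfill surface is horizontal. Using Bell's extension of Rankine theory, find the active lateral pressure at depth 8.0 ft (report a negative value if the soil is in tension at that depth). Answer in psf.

K_a = (1 − sin φ)/(1 + sin φ) = 0.2619.
σ_a = K_a γ z − 2c√K_a = 0.2619×122.5×8.0 − 2×361×0.5117 = -112.8 psf.

-113 psf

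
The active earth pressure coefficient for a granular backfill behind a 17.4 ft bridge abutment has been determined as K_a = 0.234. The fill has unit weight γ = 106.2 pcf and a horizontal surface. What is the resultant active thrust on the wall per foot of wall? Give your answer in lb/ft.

P = ½ K_a γ H² = 0.5 × 0.234 × 106.2 × 17.4² = 3762 lb/ft.

3760 lb/ft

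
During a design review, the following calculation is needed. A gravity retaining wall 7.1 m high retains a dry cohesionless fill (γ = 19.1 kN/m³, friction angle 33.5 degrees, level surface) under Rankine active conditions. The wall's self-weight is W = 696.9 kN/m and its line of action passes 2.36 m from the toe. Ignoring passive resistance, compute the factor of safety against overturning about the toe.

5.00

K_a = tan²(45° − 33.5°/2) = 0.2887.
P_a = ½K_aγH² = 0.5×0.2887×19.1×7.1² = 139.0 kN/m, acting at H/3 = 2.367 m above the base.
Overturning moment M_o = P_a × H/3 = 139.0 × 2.367 = 328.9.
Resisting moment M_r = W × 2.36 = 696.9 × 2.36 = 1645.
FS_overturning = M_r/M_o = 1645/328.9 = 5.000.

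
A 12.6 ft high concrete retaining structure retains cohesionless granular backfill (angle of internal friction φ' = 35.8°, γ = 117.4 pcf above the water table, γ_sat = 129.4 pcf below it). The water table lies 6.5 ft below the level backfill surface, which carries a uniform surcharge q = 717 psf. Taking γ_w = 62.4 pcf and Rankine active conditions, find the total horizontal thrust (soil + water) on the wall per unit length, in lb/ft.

5720 lb/ft

K_a = tan²(45° − φ/2) = 0.2619.
γ' = 129.4 − 62.4 = 67.00 pcf. h₂ = H − d_w = 6.1 ft.
σ'_h: at surface K_a·q = 187.8; at WT K_a(q+γd_w) = 387.6; at base K_a(q+γd_w+γ'h₂) = 494.6 psf.
P₁ = ½(187.8+387.6)×6.5 = 1870; P₂ = ½(387.6+494.6)×6.1 = 2691; P_w = ½γ_w h₂² = 1161.
Total = 1870+2691+1161 = 5721 lb/ft.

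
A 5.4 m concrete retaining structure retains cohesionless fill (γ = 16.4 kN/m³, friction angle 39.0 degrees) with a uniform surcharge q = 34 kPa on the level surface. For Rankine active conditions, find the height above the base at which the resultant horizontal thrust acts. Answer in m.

K_a = 0.2275.
Triangular part P₁ = ½K_aγH² = 54.40 at H/3 = 1.800 m; rectangular part P₂ = K_a q H = 41.77 at H/2 = 2.700 m.
ȳ = (P₁·1.800 + P₂·2.700)/(P₁+P₂) = 2.191 m.

2.19 m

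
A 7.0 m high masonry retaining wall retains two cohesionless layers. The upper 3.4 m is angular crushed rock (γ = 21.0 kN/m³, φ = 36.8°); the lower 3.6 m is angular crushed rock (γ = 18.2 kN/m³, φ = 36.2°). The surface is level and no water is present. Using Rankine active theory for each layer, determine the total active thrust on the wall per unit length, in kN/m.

K_a1 = tan²(45°−36.8°/2) = 0.2508; K_a2 = tan²(45°−36.2°/2) = 0.2574.
Layer 1: σ at base = K_a1 γ₁ h₁ = 17.90 kPa; P₁ = ½×17.90×3.4 = 30.44.
Layer 2: σ_v at top = γ₁h₁ = 71.40; σ_h top = K_a2×71.40 = 18.38; σ_h base = K_a2×(71.40+18.2×3.6) = 35.24.
P₂ = ½(18.38+35.24)×3.6 = 96.51. Total P_a = 30.44+96.51 = 126.9 kN/m.

127 kN/m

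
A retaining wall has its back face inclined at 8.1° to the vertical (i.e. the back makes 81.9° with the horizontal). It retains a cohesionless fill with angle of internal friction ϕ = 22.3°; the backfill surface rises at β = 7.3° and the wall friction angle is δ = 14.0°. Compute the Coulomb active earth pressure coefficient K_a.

K_a = sin²(α+φ) / [sin²α · sin(α−δ) · (1 + √{sin(φ+δ)sin(φ−β) / (sin(α−δ)sin(α+β))})²].
With α = 81.9°, φ = 22.3°, δ = 14.0°, β = 7.3°: K_a = 0.5230.

0.523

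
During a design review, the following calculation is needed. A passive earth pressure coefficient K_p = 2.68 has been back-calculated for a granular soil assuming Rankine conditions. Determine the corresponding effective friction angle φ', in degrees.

K_p = (1+sin φ)/(1−sin φ) ⇒ sin φ = (K_p − 1)/(K_p + 1) = 0.4565.
φ = arcsin(0.4565) = 27.16°.

27.2°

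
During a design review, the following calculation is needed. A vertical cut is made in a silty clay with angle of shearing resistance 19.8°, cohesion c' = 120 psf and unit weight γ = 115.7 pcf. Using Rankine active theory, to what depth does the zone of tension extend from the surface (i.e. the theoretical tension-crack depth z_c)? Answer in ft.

K_a = tan²(45° − 19.8°/2) = 0.4939; √K_a = 0.7028.
The active pressure is zero where K_a γ z = 2c√K_a, so z_c = 2c/(γ√K_a) = 2×120/(115.7×0.7028) = 2.951 ft.

2.95 ft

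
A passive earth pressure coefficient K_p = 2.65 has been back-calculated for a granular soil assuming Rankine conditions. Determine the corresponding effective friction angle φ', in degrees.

26.9°

K_p = (1+sin φ)/(1−sin φ) ⇒ sin φ = (K_p − 1)/(K_p + 1) = 0.4521.
φ = arcsin(0.4521) = 26.88°.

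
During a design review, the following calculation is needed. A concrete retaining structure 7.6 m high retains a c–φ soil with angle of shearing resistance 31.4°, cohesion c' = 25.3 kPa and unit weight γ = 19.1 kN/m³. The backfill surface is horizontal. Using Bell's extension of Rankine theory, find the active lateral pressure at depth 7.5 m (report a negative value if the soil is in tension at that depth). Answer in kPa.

K_a = (1 − sin φ)/(1 + sin φ) = 0.3149.
σ_a = K_a γ z − 2c√K_a = 0.3149×19.1×7.5 − 2×25.3×0.5612 = 16.72 kPa.

16.7 kPa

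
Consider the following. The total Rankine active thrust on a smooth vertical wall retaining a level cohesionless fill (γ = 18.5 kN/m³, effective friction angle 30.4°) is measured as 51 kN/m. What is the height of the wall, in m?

4.10 m

K_a = 0.3280. P_a = ½ K_a γ H² ⇒ H = √(2P_a/(K_a γ)).
H = √(2×51/(0.3280×18.5)) = 4.100 m.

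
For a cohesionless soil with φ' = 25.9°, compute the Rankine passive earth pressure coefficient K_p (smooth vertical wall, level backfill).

K_p = (1 + sin φ)/(1 − sin φ) = tan²(45° + 25.9°/2) = 2.551.

2.55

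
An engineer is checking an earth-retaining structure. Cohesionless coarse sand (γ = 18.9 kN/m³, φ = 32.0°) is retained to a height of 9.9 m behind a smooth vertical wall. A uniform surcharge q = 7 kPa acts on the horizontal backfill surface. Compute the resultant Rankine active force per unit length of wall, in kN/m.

306 kN/m

K_a = tan²(45° − φ/2) = 0.3073.
Soil triangle: ½ K_a γ H² = 0.5×0.3073×18.9×9.9² = 284.6 kN/m.
Surcharge rectangle: K_a q H = 0.3073×7×9.9 = 21.29 kN/m.
Total = 284.6 + 21.29 = 305.9 kN/m.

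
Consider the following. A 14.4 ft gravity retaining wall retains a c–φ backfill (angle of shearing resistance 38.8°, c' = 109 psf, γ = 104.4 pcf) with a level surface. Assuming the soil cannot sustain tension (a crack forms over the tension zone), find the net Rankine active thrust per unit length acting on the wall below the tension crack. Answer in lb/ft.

1210 lb/ft

K_a = 0.2296; √K_a = 0.4791.
Tension-crack depth z_c = 2c/(γ√K_a) = 2×109/(104.4×0.4791) = 4.358 ft.
σ_a at base = K_a γ H − 2c√K_a = 0.2296×104.4×14.4 − 2×109×0.4791 = 240.7 psf.
P_a = ½ × 240.7 × (H − z_c) = 0.5×240.7×10.04 = 1208 lb/ft.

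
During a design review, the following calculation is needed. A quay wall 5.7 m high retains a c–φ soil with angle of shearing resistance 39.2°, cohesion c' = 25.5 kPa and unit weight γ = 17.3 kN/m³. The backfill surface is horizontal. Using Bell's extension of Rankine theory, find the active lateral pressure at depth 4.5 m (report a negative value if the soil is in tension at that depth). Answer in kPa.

-6.66 kPa

K_a = (1 − sin φ)/(1 + sin φ) = 0.2255.
σ_a = K_a γ z − 2c√K_a = 0.2255×17.3×4.5 − 2×25.5×0.4748 = -6.664 kPa.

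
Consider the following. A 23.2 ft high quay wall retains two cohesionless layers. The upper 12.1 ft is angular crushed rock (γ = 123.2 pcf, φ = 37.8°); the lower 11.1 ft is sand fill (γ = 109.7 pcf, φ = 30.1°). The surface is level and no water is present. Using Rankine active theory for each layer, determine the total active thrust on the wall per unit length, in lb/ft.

K_a1 = tan²(45°−37.8°/2) = 0.2400; K_a2 = tan²(45°−30.1°/2) = 0.3320.
Layer 1: σ at base = K_a1 γ₁ h₁ = 357.8 psf; P₁ = ½×357.8×12.1 = 2164.
Layer 2: σ_v at top = γ₁h₁ = 1491; σ_h top = K_a2×1491 = 494.9; σ_h base = K_a2×(1491+109.7×11.1) = 899.2.
P₂ = ½(494.9+899.2)×11.1 = 7737. Total P_a = 2164+7737 = 9902 lb/ft.

9900 lb/ft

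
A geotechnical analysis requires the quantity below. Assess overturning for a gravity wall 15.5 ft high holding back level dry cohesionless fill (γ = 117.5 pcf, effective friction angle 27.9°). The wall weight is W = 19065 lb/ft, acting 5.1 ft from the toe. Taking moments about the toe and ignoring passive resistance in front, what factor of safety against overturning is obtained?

K_a = tan²(45° − 27.9°/2) = 0.3625.
P_a = ½K_aγH² = 0.5×0.3625×117.5×15.5² = 5116 lb/ft, acting at H/3 = 5.167 ft above the base.
Overturning moment M_o = P_a × H/3 = 5116 × 5.167 = 26430.
Resisting moment M_r = W × 5.1 = 19065 × 5.1 = 97230.
FS_overturning = M_r/M_o = 97230/26430 = 3.678.

3.68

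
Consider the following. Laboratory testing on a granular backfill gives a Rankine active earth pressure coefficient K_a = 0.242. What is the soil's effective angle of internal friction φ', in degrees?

37.6°

K_a = tan²(45° − φ/2) ⇒ 45° − φ/2 = arctan(√0.242) = 26.19°.
φ = 2(45° − 26.19°) = 37.61°.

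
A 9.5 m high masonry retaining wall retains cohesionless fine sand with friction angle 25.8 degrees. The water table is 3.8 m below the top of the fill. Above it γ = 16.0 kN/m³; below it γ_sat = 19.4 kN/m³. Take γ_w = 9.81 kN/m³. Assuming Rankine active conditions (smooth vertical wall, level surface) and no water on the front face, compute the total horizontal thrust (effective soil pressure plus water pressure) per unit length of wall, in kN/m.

K_a = tan²(45° − φ/2) = 0.3935.
γ' = 19.4 − 9.81 = 9.590 kN/m³. Depth below WT = 5.7 m.
σ'_h at WT = K_a γ d_w = 23.93 kPa; at base = 23.93 + K_a γ' × 5.7 = 45.44 kPa.
P₁ (0–3.8 m) = ½×23.93×3.8 = 45.46. P₂ (3.8–9.5 m) = ½(23.93+45.44)×5.7 = 197.7.
P_w = ½ γ_w h₂² = 0.5×9.81×5.7² = 159.4. Total = 45.46+197.7+159.4 = 402.5 kN/m.

402 kN/m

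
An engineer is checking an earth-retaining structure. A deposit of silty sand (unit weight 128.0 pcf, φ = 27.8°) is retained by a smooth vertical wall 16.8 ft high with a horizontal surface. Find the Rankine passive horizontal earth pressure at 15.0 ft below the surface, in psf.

5280 psf

K_p = (1 + sin φ)/(1 − sin φ) = 2.748.
σ_h = K_p γ z = 2.748 × 128.0 × 15.0 = 5276 psf.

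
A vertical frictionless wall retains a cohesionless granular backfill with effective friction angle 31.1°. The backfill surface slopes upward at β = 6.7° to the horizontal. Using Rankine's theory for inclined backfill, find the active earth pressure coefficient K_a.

K_a = cos β · (cos β − √(cos²β − cos²φ)) / (cos β + √(cos²β − cos²φ)).
cos β = 0.9932, cos φ = 0.8563, √(cos²β − cos²φ) = 0.5032.
K_a = 0.9932 × (0.9932 − 0.5032)/(0.9932 + 0.5032) = 0.3252.

0.325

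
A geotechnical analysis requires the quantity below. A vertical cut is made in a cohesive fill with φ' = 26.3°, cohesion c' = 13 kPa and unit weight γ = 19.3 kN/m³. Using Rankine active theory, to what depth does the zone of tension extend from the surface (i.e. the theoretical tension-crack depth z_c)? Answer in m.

K_a = tan²(45° − 26.3°/2) = 0.3859; √K_a = 0.6212.
The active pressure is zero where K_a γ z = 2c√K_a, so z_c = 2c/(γ√K_a) = 2×13/(19.3×0.6212) = 2.169 m.

2.17 m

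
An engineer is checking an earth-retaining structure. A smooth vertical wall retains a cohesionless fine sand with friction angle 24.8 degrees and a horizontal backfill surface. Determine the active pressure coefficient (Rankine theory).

K_a = tan²(45° − φ/2) = tan²(32.60°) = 0.4090.

0.409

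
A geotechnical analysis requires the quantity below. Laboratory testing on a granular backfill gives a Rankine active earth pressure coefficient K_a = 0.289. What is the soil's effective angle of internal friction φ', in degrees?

K_a = tan²(45° − φ/2) ⇒ 45° − φ/2 = arctan(√0.289) = 28.26°.
φ = 2(45° − 28.26°) = 33.48°.

33.5°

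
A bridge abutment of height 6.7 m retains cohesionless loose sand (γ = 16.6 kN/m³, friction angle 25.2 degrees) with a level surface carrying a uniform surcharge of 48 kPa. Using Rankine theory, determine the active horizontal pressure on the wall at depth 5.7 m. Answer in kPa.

K_a = (1 − sin φ)/(1 + sin φ) = 0.4027.
σ_v = γz + q = 16.6 × 5.7 + 48 = 142.6 kPa.
σ_h = K_a σ_v = 0.4027 × 142.6 = 57.44 kPa.

57.4 kPa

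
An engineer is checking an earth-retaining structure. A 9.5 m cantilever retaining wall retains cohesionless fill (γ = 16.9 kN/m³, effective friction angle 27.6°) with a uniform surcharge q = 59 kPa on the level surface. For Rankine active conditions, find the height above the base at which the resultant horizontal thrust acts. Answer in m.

K_a = 0.3668.
Triangular part P₁ = ½K_aγH² = 279.7 at H/3 = 3.167 m; rectangular part P₂ = K_a q H = 205.6 at H/2 = 4.750 m.
ȳ = (P₁·3.167 + P₂·4.750)/(P₁+P₂) = 3.837 m.

3.84 m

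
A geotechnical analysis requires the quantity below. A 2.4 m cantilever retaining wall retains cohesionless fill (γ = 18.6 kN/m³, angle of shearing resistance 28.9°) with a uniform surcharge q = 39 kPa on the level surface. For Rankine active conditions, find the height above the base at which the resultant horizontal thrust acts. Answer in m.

K_a = 0.3484.
Triangular part P₁ = ½K_aγH² = 18.66 at H/3 = 0.8000 m; rectangular part P₂ = K_a q H = 32.61 at H/2 = 1.200 m.
ȳ = (P₁·0.8000 + P₂·1.200)/(P₁+P₂) = 1.054 m.

1.05 m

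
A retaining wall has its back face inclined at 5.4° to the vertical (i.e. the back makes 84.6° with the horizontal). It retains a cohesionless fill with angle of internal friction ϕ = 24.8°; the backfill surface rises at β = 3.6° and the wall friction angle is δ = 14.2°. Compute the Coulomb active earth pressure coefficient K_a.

K_a = sin²(α+φ) / [sin²α · sin(α−δ) · (1 + √{sin(φ+δ)sin(φ−β) / (sin(α−δ)sin(α+β))})²].
With α = 84.6°, φ = 24.8°, δ = 14.2°, β = 3.6°: K_a = 0.4282.

0.428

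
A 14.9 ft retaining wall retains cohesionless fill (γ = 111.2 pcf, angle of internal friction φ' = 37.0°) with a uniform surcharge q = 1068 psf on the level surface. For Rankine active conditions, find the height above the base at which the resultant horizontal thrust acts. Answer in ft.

K_a = 0.2486.
Triangular part P₁ = ½K_aγH² = 3068 at H/3 = 4.967 ft; rectangular part P₂ = K_a q H = 3956 at H/2 = 7.450 ft.
ȳ = (P₁·4.967 + P₂·7.450)/(P₁+P₂) = 6.365 ft.

6.37 ft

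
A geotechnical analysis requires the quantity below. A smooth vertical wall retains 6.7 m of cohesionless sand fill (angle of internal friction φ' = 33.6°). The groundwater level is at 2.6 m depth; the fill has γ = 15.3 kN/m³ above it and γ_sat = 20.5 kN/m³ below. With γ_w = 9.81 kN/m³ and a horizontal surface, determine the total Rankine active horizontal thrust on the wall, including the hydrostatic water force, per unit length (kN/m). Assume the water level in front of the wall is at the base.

170 kN/m

K_a = tan²(45° − φ/2) = 0.2875.
γ' = 20.5 − 9.81 = 10.69 kN/m³. Depth below WT = 4.1 m.
σ'_h at WT = K_a γ d_w = 11.44 kPa; at base = 11.44 + K_a γ' × 4.1 = 24.04 kPa.
P₁ (0–2.6 m) = ½×11.44×2.6 = 14.87. P₂ (2.6–6.7 m) = ½(11.44+24.04)×4.1 = 72.72.
P_w = ½ γ_w h₂² = 0.5×9.81×4.1² = 82.45. Total = 14.87+72.72+82.45 = 170.0 kN/m.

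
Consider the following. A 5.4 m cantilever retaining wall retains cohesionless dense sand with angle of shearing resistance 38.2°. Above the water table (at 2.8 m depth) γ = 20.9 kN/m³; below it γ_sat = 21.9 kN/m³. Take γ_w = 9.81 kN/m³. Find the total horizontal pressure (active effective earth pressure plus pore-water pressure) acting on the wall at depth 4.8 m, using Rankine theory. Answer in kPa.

39.1 kPa

K_a = (1 − sin φ)/(1 + sin φ) = 0.2358.
γ' = 21.9 − 9.81 = 12.09 kN/m³.
Effective vertical stress at 4.8 m: σ'_v = 20.9×2.8 + 12.09×2.00 = 82.70 kPa.
σ'_h = K_a σ'_v = 0.2358 × 82.70 = 19.50 kPa; u = γ_w × 2.00 = 19.62 kPa.
Total σ_h = 19.50 + 19.62 = 39.12 kPa.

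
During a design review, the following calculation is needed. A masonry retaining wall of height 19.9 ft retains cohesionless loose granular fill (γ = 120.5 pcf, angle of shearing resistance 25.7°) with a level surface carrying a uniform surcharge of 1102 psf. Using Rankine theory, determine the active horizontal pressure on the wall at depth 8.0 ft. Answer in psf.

K_a = (1 − sin φ)/(1 + sin φ) = 0.3950.
σ_v = γz + q = 120.5 × 8.0 + 1102 = 2066 psf.
σ_h = K_a σ_v = 0.3950 × 2066 = 816.1 psf.

816 psf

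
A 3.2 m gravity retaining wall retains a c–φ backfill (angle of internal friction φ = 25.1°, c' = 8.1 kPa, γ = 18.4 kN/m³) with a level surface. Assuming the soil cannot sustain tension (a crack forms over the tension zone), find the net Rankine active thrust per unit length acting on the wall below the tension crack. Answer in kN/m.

12.3 kN/m

K_a = 0.4043; √K_a = 0.6358.
Tension-crack depth z_c = 2c/(γ√K_a) = 2×8.1/(18.4×0.6358) = 1.385 m.
σ_a at base = K_a γ H − 2c√K_a = 0.4043×18.4×3.2 − 2×8.1×0.6358 = 13.50 kPa.
P_a = ½ × 13.50 × (H − z_c) = 0.5×13.50×1.815 = 12.26 kN/m.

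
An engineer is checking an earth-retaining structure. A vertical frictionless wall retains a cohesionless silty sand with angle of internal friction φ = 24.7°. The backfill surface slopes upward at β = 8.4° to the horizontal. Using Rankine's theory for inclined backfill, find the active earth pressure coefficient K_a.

K_a = cos β · (cos β − √(cos²β − cos²φ)) / (cos β + √(cos²β − cos²φ)).
cos β = 0.9893, cos φ = 0.9085, √(cos²β − cos²φ) = 0.3915.
K_a = 0.9893 × (0.9893 − 0.3915)/(0.9893 + 0.3915) = 0.4283.

0.428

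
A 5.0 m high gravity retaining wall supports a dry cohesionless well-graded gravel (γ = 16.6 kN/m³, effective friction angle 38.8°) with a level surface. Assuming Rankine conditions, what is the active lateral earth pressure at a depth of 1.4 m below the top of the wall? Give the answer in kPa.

5.33 kPa

K_a = (1 − sin φ)/(1 + sin φ) = 0.2296.
σ_h = K_a γ z = 0.2296 × 16.6 × 1.4 = 5.335 kPa.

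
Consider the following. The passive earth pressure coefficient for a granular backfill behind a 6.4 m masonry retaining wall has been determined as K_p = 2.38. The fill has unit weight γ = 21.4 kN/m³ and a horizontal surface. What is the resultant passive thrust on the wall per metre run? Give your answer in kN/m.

P = ½ K_p γ H² = 0.5 × 2.38 × 21.4 × 6.4² = 1043 kN/m.

1040 kN/m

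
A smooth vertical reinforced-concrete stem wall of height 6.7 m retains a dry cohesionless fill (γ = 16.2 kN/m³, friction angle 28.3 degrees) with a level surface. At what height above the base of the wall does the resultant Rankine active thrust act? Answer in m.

K_a = 0.3568.
The pressure distribution is triangular, so the resultant acts at H/3 above the base = 6.7/3 = 2.233 m.

2.23 m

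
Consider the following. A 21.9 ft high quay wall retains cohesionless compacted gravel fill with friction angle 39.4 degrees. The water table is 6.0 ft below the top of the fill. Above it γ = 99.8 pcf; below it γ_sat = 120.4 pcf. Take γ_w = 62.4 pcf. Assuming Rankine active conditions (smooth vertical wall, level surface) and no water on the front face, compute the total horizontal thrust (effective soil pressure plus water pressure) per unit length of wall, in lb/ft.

K_a = tan²(45° − φ/2) = 0.2234.
γ' = 120.4 − 62.4 = 58.00 pcf. Depth below WT = 15.9 ft.
σ'_h at WT = K_a γ d_w = 133.8 psf; at base = 133.8 + K_a γ' × 15.9 = 339.9 psf.
P₁ (0–6.0 ft) = ½×133.8×6.0 = 401.4. P₂ (6.0–21.9 ft) = ½(133.8+339.9)×15.9 = 3766.
P_w = ½ γ_w h₂² = 0.5×62.4×15.9² = 7888. Total = 401.4+3766+7888 = 12050 lb/ft.

12100 lb/ft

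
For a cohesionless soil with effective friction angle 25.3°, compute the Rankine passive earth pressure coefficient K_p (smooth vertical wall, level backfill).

K_p = (1 + sin φ)/(1 − sin φ) = tan²(45° + 25.3°/2) = 2.493.

2.49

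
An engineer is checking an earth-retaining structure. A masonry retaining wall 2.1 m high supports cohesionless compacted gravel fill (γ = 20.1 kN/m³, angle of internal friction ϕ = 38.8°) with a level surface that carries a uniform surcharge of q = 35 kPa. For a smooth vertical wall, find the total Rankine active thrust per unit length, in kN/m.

27.0 kN/m

K_a = tan²(45° − φ/2) = 0.2296.
Soil triangle: ½ K_a γ H² = 0.5×0.2296×20.1×2.1² = 10.17 kN/m.
Surcharge rectangle: K_a q H = 0.2296×35×2.1 = 16.87 kN/m.
Total = 10.17 + 16.87 = 27.05 kN/m.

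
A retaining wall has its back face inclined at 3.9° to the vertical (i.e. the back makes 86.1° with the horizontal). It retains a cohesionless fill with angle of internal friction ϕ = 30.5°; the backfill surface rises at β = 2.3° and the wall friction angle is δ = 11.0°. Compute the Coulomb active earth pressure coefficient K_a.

K_a = sin²(α+φ) / [sin²α · sin(α−δ) · (1 + √{sin(φ+δ)sin(φ−β) / (sin(α−δ)sin(α+β))})²].
With α = 86.1°, φ = 30.5°, δ = 11.0°, β = 2.3°: K_a = 0.3375.

0.337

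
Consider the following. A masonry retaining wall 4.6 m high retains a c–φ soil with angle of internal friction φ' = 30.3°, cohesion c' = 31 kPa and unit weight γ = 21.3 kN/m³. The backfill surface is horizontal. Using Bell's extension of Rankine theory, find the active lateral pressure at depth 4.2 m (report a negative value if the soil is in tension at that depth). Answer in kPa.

K_a = (1 − sin φ)/(1 + sin φ) = 0.3293.
σ_a = K_a γ z − 2c√K_a = 0.3293×21.3×4.2 − 2×31×0.5739 = -6.119 kPa.

-6.12 kPa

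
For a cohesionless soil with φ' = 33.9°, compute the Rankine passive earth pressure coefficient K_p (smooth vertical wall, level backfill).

K_p = (1 + sin φ)/(1 − sin φ) = tan²(45° + 33.9°/2) = 3.522.

3.52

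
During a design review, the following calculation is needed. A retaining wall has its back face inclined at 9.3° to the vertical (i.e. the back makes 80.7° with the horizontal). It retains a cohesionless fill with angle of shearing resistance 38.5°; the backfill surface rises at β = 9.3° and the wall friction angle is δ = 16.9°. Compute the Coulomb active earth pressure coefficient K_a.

0.313

K_a = sin²(α+φ) / [sin²α · sin(α−δ) · (1 + √{sin(φ+δ)sin(φ−β) / (sin(α−δ)sin(α+β))})²].
With α = 80.7°, φ = 38.5°, δ = 16.9°, β = 9.3°: K_a = 0.3131.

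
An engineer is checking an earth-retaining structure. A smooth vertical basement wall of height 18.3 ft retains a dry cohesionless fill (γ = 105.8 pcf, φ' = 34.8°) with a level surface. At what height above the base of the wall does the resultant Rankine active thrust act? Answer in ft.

6.10 ft

K_a = 0.2733.
The pressure distribution is triangular, so the resultant acts at H/3 above the base = 18.3/3 = 6.100 ft.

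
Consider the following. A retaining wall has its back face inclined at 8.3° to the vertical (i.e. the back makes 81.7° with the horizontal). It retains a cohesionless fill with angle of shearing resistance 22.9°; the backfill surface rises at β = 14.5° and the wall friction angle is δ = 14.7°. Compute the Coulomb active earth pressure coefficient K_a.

K_a = sin²(α+φ) / [sin²α · sin(α−δ) · (1 + √{sin(φ+δ)sin(φ−β) / (sin(α−δ)sin(α+β))})²].
With α = 81.7°, φ = 22.9°, δ = 14.7°, β = 14.5°: K_a = 0.6035.

0.604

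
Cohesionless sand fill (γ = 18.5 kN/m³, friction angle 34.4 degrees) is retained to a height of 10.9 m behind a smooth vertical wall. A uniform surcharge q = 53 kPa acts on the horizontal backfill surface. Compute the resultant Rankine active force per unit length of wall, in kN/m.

K_a = tan²(45° − φ/2) = 0.2780.
Soil triangle: ½ K_a γ H² = 0.5×0.2780×18.5×10.9² = 305.5 kN/m.
Surcharge rectangle: K_a q H = 0.2780×53×10.9 = 160.6 kN/m.
Total = 305.5 + 160.6 = 466.1 kN/m.

466 kN/m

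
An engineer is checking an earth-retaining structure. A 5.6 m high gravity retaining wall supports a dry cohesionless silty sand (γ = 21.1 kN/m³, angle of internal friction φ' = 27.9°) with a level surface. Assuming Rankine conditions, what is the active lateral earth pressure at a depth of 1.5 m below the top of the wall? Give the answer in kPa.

11.5 kPa

K_a = (1 − sin φ)/(1 + sin φ) = 0.3625.
σ_h = K_a γ z = 0.3625 × 21.1 × 1.5 = 11.47 kPa.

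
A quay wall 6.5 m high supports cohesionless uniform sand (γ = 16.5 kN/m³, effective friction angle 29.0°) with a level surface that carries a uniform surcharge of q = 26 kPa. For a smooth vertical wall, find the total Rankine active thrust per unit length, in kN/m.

K_a = tan²(45° − φ/2) = 0.3470.
Soil triangle: ½ K_a γ H² = 0.5×0.3470×16.5×6.5² = 120.9 kN/m.
Surcharge rectangle: K_a q H = 0.3470×26×6.5 = 58.64 kN/m.
Total = 120.9 + 58.64 = 179.6 kN/m.

180 kN/m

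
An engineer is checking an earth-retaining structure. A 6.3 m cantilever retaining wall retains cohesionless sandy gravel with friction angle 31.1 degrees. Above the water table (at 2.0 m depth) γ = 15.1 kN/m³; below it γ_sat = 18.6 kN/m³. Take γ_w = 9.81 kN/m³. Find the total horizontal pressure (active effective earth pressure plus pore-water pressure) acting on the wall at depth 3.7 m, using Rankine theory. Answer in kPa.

K_a = (1 − sin φ)/(1 + sin φ) = 0.3188.
γ' = 18.6 − 9.81 = 8.790 kN/m³.
Effective vertical stress at 3.7 m: σ'_v = 15.1×2.0 + 8.790×1.70 = 45.14 kPa.
σ'_h = K_a σ'_v = 0.3188 × 45.14 = 14.39 kPa; u = γ_w × 1.70 = 16.68 kPa.
Total σ_h = 14.39 + 16.68 = 31.07 kPa.

31.1 kPa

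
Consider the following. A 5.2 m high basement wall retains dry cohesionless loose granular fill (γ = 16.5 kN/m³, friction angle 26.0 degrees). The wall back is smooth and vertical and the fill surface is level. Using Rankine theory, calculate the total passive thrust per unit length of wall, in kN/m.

K_p = tan²(45° + φ/2) = 2.561.
P_p = ½ K_p γ H² = 0.5 × 2.561 × 16.5 × 5.2² = 571.3 kN/m.

571 kN/m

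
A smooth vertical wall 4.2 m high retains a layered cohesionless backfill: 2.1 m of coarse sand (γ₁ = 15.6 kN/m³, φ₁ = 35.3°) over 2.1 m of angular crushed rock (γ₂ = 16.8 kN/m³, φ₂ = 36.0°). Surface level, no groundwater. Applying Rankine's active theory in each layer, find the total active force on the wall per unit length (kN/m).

K_a1 = tan²(45°−35.3°/2) = 0.2675; K_a2 = tan²(45°−36.0°/2) = 0.2596.
Layer 1: σ at base = K_a1 γ₁ h₁ = 8.765 kPa; P₁ = ½×8.765×2.1 = 9.203.
Layer 2: σ_v at top = γ₁h₁ = 32.76; σ_h top = K_a2×32.76 = 8.505; σ_h base = K_a2×(32.76+16.8×2.1) = 17.66.
P₂ = ½(8.505+17.66)×2.1 = 27.48. Total P_a = 9.203+27.48 = 36.68 kN/m.

36.7 kN/m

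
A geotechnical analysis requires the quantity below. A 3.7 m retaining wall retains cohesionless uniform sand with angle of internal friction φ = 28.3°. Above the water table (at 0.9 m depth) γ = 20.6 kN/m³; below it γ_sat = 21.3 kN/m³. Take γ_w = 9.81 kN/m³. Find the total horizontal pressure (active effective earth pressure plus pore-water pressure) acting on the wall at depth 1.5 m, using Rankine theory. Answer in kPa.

15.0 kPa

K_a = (1 − sin φ)/(1 + sin φ) = 0.3568.
γ' = 21.3 − 9.81 = 11.49 kN/m³.
Effective vertical stress at 1.5 m: σ'_v = 20.6×0.9 + 11.49×0.600 = 25.43 kPa.
σ'_h = K_a σ'_v = 0.3568 × 25.43 = 9.074 kPa; u = γ_w × 0.600 = 5.886 kPa.
Total σ_h = 9.074 + 5.886 = 14.96 kPa.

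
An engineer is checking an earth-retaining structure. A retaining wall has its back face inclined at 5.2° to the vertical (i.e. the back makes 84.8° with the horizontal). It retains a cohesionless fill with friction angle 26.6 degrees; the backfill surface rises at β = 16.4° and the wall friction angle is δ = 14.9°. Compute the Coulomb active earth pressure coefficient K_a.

0.506

K_a = sin²(α+φ) / [sin²α · sin(α−δ) · (1 + √{sin(φ+δ)sin(φ−β) / (sin(α−δ)sin(α+β))})²].
With α = 84.8°, φ = 26.6°, δ = 14.9°, β = 16.4°: K_a = 0.5055.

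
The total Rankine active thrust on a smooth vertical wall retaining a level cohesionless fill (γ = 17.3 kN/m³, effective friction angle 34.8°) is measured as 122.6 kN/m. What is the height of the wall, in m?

K_a = 0.2733. P_a = ½ K_a γ H² ⇒ H = √(2P_a/(K_a γ)).
H = √(2×122.6/(0.2733×17.3)) = 7.201 m.

7.20 m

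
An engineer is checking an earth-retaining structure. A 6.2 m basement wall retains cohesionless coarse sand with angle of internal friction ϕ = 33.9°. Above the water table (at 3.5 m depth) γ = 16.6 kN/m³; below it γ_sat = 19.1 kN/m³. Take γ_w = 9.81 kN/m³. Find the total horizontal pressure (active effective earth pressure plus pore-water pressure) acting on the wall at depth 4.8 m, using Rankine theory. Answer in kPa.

K_a = (1 − sin φ)/(1 + sin φ) = 0.2839.
γ' = 19.1 − 9.81 = 9.290 kN/m³.
Effective vertical stress at 4.8 m: σ'_v = 16.6×3.5 + 9.290×1.30 = 70.18 kPa.
σ'_h = K_a σ'_v = 0.2839 × 70.18 = 19.92 kPa; u = γ_w × 1.30 = 12.75 kPa.
Total σ_h = 19.92 + 12.75 = 32.68 kPa.

32.7 kPa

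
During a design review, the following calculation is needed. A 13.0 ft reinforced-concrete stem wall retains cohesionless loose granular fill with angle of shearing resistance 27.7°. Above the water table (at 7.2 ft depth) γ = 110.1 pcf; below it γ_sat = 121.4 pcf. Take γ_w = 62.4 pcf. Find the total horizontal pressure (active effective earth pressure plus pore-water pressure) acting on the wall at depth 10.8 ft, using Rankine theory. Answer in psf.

592 psf

K_a = (1 − sin φ)/(1 + sin φ) = 0.3653.
γ' = 121.4 − 62.4 = 59.00 pcf.
Effective vertical stress at 10.8 ft: σ'_v = 110.1×7.2 + 59.00×3.60 = 1005 psf.
σ'_h = K_a σ'_v = 0.3653 × 1005 = 367.2 psf; u = γ_w × 3.60 = 224.6 psf.
Total σ_h = 367.2 + 224.6 = 591.8 psf.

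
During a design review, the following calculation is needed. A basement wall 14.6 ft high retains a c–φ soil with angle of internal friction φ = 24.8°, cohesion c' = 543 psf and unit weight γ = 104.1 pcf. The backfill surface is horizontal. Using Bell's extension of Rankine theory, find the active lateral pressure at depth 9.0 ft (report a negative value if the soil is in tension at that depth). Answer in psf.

K_a = (1 − sin φ)/(1 + sin φ) = 0.4090.
σ_a = K_a γ z − 2c√K_a = 0.4090×104.1×9.0 − 2×543×0.6395 = -311.3 psf.

-311 psf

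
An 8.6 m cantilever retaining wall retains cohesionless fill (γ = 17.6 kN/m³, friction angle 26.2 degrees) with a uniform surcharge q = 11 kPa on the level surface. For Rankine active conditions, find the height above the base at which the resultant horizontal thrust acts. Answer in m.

3.05 m

K_a = 0.3874.
Triangular part P₁ = ½K_aγH² = 252.2 at H/3 = 2.867 m; rectangular part P₂ = K_a q H = 36.65 at H/2 = 4.300 m.
ȳ = (P₁·2.867 + P₂·4.300)/(P₁+P₂) = 3.049 m.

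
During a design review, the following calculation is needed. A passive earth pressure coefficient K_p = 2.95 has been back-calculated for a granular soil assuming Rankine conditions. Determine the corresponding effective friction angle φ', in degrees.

29.6°

K_p = (1+sin φ)/(1−sin φ) ⇒ sin φ = (K_p − 1)/(K_p + 1) = 0.4937.
φ = arcsin(0.4937) = 29.58°.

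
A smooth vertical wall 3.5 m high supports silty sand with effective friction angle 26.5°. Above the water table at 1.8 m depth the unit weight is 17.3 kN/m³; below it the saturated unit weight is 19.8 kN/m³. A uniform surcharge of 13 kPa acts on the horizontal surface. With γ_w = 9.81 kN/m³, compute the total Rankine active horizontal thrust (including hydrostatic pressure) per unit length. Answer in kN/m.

68.1 kN/m

K_a = tan²(45° − φ/2) = 0.3829.
γ' = 19.8 − 9.81 = 9.990 kN/m³. h₂ = H − d_w = 1.7 m.
σ'_h: at surface K_a·q = 4.978; at WT K_a(q+γd_w) = 16.90; at base K_a(q+γd_w+γ'h₂) = 23.41 kPa.
P₁ = ½(4.978+16.90)×1.8 = 19.69; P₂ = ½(16.90+23.41)×1.7 = 34.26; P_w = ½γ_w h₂² = 14.18.
Total = 19.69+34.26+14.18 = 68.13 kN/m.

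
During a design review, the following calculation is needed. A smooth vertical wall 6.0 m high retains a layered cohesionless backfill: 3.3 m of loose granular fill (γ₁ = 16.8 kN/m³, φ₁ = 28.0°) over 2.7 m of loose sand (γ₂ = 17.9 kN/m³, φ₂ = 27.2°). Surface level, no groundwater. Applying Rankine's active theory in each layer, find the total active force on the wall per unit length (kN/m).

K_a1 = tan²(45°−28.0°/2) = 0.3610; K_a2 = tan²(45°−27.2°/2) = 0.3726.
Layer 1: σ at base = K_a1 γ₁ h₁ = 20.02 kPa; P₁ = ½×20.02×3.3 = 33.03.
Layer 2: σ_v at top = γ₁h₁ = 55.44; σ_h top = K_a2×55.44 = 20.66; σ_h base = K_a2×(55.44+17.9×2.7) = 38.66.
P₂ = ½(20.66+38.66)×2.7 = 80.08. Total P_a = 33.03+80.08 = 113.1 kN/m.

113 kN/m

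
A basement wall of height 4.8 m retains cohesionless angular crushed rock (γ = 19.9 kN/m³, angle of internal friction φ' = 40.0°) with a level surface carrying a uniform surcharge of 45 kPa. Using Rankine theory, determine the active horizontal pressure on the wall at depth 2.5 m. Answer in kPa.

20.6 kPa

K_a = (1 − sin φ)/(1 + sin φ) = 0.2174.
σ_v = γz + q = 19.9 × 2.5 + 45 = 94.75 kPa.
σ_h = K_a σ_v = 0.2174 × 94.75 = 20.60 kPa.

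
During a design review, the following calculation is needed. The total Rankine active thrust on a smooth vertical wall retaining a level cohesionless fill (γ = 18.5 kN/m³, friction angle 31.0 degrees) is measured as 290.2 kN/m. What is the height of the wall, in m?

K_a = 0.3201. P_a = ½ K_a γ H² ⇒ H = √(2P_a/(K_a γ)).
H = √(2×290.2/(0.3201×18.5)) = 9.900 m.

9.90 m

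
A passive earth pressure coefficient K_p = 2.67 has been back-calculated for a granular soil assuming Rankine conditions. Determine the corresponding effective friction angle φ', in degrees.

K_p = (1+sin φ)/(1−sin φ) ⇒ sin φ = (K_p − 1)/(K_p + 1) = 0.4550.
φ = arcsin(0.4550) = 27.07°.

27.1°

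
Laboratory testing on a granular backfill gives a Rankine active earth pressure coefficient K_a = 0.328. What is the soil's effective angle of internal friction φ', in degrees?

K_a = tan²(45° − φ/2) ⇒ 45° − φ/2 = arctan(√0.328) = 29.80°.
φ = 2(45° − 29.80°) = 30.40°.

30.4°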